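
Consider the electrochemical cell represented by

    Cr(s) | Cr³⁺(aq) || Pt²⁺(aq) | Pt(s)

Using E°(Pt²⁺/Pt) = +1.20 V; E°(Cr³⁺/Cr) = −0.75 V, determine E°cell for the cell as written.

+1.95 V

By convention the left-hand electrode in cell notation is the anode (oxidation) and the right-hand electrode is the cathode (reduction).
E°cell = E°(right) − E°(left) = +1.20 − (−0.75) = +1.95 V.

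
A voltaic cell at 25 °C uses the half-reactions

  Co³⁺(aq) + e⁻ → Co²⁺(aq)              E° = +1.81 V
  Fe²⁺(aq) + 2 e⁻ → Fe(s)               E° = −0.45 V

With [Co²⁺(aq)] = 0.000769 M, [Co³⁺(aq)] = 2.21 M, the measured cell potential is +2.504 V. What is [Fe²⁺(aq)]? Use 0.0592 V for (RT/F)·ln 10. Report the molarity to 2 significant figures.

The Co³⁺/Co²⁺ couple has the larger reduction potential, so it is the cathode: E°cell = +1.81 − (−0.45) = +2.26 V and n = 2.
Rearranging E = E° − (0.0592/n)·log Q gives log Q = 2(+2.26 − (+2.504))/0.0592 = −8.243.
For 2 Co³⁺(aq) + Fe(s) → 2 Co²⁺(aq) + Fe²⁺(aq), the reaction quotient is Q = ([Co²⁺(aq)]^2·[Fe²⁺(aq)]) / [Co³⁺(aq)]^2.
Substituting the known concentrations and solving, log [Fe²⁺(aq)] = −1.326 and [Fe²⁺(aq)] = 0.047 M.

0.047 M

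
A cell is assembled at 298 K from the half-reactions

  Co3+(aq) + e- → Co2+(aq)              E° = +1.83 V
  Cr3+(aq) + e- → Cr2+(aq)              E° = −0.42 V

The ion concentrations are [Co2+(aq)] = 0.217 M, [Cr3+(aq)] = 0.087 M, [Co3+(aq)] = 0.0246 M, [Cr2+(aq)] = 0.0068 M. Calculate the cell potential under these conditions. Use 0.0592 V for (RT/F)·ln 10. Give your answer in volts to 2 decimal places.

Since E°(Co³⁺/Co²⁺) > E°(Cr³⁺/Cr²⁺), Co³⁺/Co²⁺ serves as the cathode.
E°cell = E°cat − E°an = +1.83 − (−0.42) = +2.25 V; n = 1.
Balancing gives Co3+(aq) + Cr2+(aq) → Co2+(aq) + Cr3+(aq); hence Q = ([Co2+(aq)]·[Cr3+(aq)]) / ([Co3+(aq)]·[Cr2+(aq)]) = 113 (log Q = 2.053).
By the Nernst equation, E = +2.25 − (0.0592/1)·(2.053) = +2.13 V.

+2.13 V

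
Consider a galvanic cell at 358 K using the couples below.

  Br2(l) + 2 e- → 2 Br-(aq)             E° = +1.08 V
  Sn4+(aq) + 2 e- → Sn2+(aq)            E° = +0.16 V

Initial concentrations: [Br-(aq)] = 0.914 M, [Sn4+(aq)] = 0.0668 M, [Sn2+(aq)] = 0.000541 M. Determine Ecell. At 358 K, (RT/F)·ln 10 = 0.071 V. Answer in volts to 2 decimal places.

+0.85 V

Br₂/Br⁻ is reduced (cathode, E° = +1.08 V) and Sn⁴⁺/Sn²⁺ is oxidized (anode).
E°cell = +1.08 − (+0.16) = +0.92 V, with n = 2 electrons transferred.
The balanced reaction is Br2(l) + Sn2+(aq) → 2 Br-(aq) + Sn4+(aq), so Q = ([Br-(aq)]^2·[Sn4+(aq)]) / [Sn2+(aq)] = 103 and log Q = 2.013.
E = E° − (0.071/n)·log Q = +0.92 − (0.071/2)(2.013) = +0.85 V.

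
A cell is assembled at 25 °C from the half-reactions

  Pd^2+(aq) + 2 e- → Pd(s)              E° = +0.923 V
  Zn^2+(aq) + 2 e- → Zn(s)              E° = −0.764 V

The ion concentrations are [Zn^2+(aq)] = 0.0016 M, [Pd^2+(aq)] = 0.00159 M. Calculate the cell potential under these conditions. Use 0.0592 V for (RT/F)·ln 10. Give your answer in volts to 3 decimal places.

Pd²⁺/Pd is reduced (cathode, E° = +0.923 V) and Zn²⁺/Zn is oxidized (anode).
E°cell = +0.923 − (−0.764) = +1.687 V, with n = 2 electrons transferred.
Balancing gives Pd^2+(aq) + Zn(s) → Pd(s) + Zn^2+(aq); hence Q = [Zn^2+(aq)] / [Pd^2+(aq)] = 1.01 (log Q = 0.003).
Applying E = E° − (RT ln10/nF)·log Q gives +1.687 − (0.0592/2)(0.003) = +1.687 V.

+1.687 V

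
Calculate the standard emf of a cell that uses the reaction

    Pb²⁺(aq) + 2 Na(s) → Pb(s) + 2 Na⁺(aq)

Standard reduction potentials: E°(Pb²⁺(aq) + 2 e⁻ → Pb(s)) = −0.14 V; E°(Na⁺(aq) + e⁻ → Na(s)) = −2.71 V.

+2.57 V

In the reaction as written, Pb²⁺(aq) is reduced (cathode) and Na⁺(aq) is produced by oxidation at the anode.
E°cell = E°(cathode) − E°(anode) = −0.14 − (−2.71) = +2.57 V.
The positive value indicates the reaction is spontaneous as written.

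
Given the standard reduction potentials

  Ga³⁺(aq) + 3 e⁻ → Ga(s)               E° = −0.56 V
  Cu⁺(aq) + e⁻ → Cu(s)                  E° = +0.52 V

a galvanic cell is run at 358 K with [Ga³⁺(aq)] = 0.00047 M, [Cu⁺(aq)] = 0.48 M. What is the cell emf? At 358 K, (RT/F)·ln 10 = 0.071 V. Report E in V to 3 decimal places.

+1.136 V

The Cu⁺/Cu couple has the more positive E°, so it is the cathode; Ga³⁺/Ga is the anode.
E°cell = E°cat − E°an = +0.52 − (−0.56) = +1.08 V; n = 3.
For the overall reaction 3 Cu⁺(aq) + Ga(s) → 3 Cu(s) + Ga³⁺(aq), Q = [Ga³⁺(aq)] / [Cu⁺(aq)]^3 = 0.00425, giving log Q = −2.372.
Applying E = E° − (RT ln10/nF)·log Q gives +1.08 − (0.071/3)(−2.372) = +1.136 V.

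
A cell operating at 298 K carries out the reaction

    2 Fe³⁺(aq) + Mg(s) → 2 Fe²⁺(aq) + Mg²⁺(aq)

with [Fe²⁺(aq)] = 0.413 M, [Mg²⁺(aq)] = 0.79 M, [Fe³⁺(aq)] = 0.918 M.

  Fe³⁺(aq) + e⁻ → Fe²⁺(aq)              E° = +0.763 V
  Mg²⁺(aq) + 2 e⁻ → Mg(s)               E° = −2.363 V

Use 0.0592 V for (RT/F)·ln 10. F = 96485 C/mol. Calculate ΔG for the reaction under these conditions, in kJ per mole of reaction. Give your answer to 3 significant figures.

−608 kJ/mol

E°cell = +0.763 − (−2.363) = +3.126 V; the balanced reaction transfers n = 2 electrons.
Q = ([Fe²⁺(aq)]^2·[Mg²⁺(aq)]) / [Fe³⁺(aq)]^2 = 0.16, so log Q = −0.796 and E = +3.126 − (0.0592/2)(−0.796) = +3.1496 V.
ΔG = −nFE = −(2)(96485)(+3.1496) J/mol = −608 kJ/mol.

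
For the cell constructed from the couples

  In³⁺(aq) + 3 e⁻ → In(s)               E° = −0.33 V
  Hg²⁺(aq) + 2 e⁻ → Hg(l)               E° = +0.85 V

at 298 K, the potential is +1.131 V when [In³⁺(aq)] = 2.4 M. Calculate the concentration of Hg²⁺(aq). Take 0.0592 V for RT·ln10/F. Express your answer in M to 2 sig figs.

0.040 M

The Hg²⁺/Hg couple has the larger reduction potential, so it is the cathode: E°cell = +0.85 − (−0.33) = +1.18 V and n = 6.
Since E = E° − (0.0592/n)·log Q, log Q = n(E° − E)/0.0592 = 4.966.
Balancing electrons gives 3 Hg²⁺(aq) + 2 In(s) → 3 Hg(l) + 2 In³⁺(aq); thus Q = [In³⁺(aq)]^2 / [Hg²⁺(aq)]^3.
Substituting the known concentrations and solving, log [Hg²⁺(aq)] = −1.402 and [Hg²⁺(aq)] = 0.040 M.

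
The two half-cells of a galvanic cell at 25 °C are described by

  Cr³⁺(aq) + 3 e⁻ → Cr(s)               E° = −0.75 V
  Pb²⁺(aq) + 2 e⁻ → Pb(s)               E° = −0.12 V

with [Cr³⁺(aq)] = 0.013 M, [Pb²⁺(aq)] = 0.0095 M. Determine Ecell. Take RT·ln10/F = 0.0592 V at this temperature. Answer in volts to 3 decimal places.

+0.607 V

Pb²⁺/Pb is reduced (cathode, E° = −0.12 V) and Cr³⁺/Cr is oxidized (anode).
The standard potential is −0.12 − (−0.75) = +0.63 V and the balanced reaction transfers n = 6 electrons.
Balancing gives 3 Pb²⁺(aq) + 2 Cr(s) → 3 Pb(s) + 2 Cr³⁺(aq); hence Q = [Cr³⁺(aq)]^2 / [Pb²⁺(aq)]^3 = 197 (log Q = 2.295).
By the Nernst equation, E = +0.63 − (0.0592/6)·(2.295) = +0.607 V.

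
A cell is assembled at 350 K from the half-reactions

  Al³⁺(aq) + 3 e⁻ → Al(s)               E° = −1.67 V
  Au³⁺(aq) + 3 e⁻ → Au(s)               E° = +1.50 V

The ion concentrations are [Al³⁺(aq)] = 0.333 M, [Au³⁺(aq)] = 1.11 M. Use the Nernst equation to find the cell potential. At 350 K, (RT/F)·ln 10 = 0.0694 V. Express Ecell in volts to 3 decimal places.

Since E°(Au³⁺/Au) > E°(Al³⁺/Al), Au³⁺/Au serves as the cathode.
The standard potential is +1.50 − (−1.67) = +3.17 V and the balanced reaction transfers n = 3 electrons.
The balanced reaction is Au³⁺(aq) + Al(s) → Au(s) + Al³⁺(aq), so Q = [Al³⁺(aq)] / [Au³⁺(aq)] = 0.3 and log Q = −0.523.
By the Nernst equation, E = +3.17 − (0.0694/3)·(−0.523) = +3.182 V.

+3.182 V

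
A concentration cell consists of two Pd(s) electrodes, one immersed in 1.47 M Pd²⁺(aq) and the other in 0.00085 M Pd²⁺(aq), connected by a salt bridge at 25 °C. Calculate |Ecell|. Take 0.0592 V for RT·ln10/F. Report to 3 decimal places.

0.096 V

For a concentration cell E°cell = 0, since both electrodes use the same couple.
The compartment with the higher Pd²⁺(aq) concentration (1.47 M) acts as the cathode; ions are reduced there and produced at the dilute (0.00085 M) anode.
With n = 2, Ecell = −(0.0592/2)·log([dilute]/[conc]) = −(0.0592/2)·log(0.00085/1.47) = +0.096 V.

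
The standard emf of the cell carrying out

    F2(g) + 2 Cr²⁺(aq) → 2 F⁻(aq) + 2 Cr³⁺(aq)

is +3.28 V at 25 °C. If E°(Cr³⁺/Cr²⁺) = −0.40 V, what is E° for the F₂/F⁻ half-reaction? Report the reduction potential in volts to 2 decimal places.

In the reaction as written the F₂/F⁻ couple is reduced (cathode) and Cr³⁺/Cr²⁺ is oxidized (anode), so E°cell = E°(F₂/F⁻) − E°(Cr³⁺/Cr²⁺).
E°(F₂/F⁻) = E°cell + E°(anode) = +3.28 + (−0.40) = +2.88 V.

+2.88 V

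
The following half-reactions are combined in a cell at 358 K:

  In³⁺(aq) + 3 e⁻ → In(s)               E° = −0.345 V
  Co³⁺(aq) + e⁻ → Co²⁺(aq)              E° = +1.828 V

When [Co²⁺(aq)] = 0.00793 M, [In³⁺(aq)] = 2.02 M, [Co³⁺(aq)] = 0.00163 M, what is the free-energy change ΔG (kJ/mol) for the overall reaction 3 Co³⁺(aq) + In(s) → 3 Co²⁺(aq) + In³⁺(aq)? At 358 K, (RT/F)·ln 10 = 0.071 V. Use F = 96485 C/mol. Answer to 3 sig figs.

−613 kJ/mol

The standard cell potential is +1.828 − (−0.345) = +2.173 V, with n = 3 electrons in the balanced equation.
Q = ([Co²⁺(aq)]^3·[In³⁺(aq)]) / [Co³⁺(aq)]^3 = 233, so log Q = 2.367 and E = +2.173 − (0.071/3)(2.367) = +2.1170 V.
Then ΔG = −nFE = −3 × 96485 × +2.1170 J/mol = −613 kJ/mol.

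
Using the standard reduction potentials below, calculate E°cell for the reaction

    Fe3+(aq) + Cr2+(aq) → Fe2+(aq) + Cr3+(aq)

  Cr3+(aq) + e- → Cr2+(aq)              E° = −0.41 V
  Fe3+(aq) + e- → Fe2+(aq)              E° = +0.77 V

In the reaction as written, Fe3+(aq) is reduced (cathode) and Cr3+(aq) is produced by oxidation at the anode.
E°cell = E°(cathode) − E°(anode) = +0.77 − (−0.41) = +1.18 V.

+1.18 V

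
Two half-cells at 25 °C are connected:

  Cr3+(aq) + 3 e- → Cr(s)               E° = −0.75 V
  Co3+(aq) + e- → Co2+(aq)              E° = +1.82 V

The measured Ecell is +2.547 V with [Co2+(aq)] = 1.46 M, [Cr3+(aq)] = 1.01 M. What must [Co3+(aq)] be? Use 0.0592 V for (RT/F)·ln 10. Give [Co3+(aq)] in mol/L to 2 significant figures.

0.60 M

The Co³⁺/Co²⁺ couple has the larger reduction potential, so it is the cathode: E°cell = +1.82 − (−0.75) = +2.57 V and n = 3.
From the Nernst equation, log Q = n(E° − E)/0.0592 = 3·(+2.57 − (+2.547))/0.0592 = 1.166.
The balanced reaction is 3 Co3+(aq) + Cr(s) → 3 Co2+(aq) + Cr3+(aq), so Q = ([Co2+(aq)]^3·[Cr3+(aq)]) / [Co3+(aq)]^3.
Isolating [Co3+(aq)] in Q = 10^{1.166} yields log [Co3+(aq)] = −0.223, i.e. 0.60 M.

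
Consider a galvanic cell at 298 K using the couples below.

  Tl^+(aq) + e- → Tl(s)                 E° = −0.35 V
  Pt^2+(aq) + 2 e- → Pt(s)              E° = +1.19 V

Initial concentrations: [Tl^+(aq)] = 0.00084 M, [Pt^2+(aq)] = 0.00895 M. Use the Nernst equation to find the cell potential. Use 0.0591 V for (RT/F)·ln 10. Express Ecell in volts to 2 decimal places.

+1.66 V

Pt²⁺/Pt is reduced (cathode, E° = +1.19 V) and Tl⁺/Tl is oxidized (anode).
The standard potential is +1.19 − (−0.35) = +1.54 V and the balanced reaction transfers n = 2 electrons.
The balanced reaction is Pt^2+(aq) + 2 Tl(s) → Pt(s) + 2 Tl^+(aq), so Q = [Tl^+(aq)]^2 / [Pt^2+(aq)] = 7.88×10^−5 and log Q = −4.103.
Applying E = E° − (RT ln10/nF)·log Q gives +1.54 − (0.0591/2)(−4.103) = +1.66 V.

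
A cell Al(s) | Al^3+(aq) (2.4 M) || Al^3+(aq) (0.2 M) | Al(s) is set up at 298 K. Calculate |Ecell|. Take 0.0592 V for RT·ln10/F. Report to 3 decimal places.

0.021 V

For a concentration cell E°cell = 0, since both electrodes use the same couple.
The compartment with the higher Al^3+(aq) concentration (2.4 M) acts as the cathode; ions are reduced there and produced at the dilute (0.2 M) anode.
With n = 3, Ecell = −(0.0592/3)·log([dilute]/[conc]) = −(0.0592/3)·log(0.2/2.4) = +0.021 V.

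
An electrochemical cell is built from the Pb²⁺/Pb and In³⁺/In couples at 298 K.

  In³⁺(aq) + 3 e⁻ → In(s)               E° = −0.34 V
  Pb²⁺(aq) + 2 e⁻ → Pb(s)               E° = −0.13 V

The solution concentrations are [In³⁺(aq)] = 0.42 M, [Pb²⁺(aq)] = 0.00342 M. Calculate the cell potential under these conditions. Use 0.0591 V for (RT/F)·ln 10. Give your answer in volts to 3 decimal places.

Since E°(Pb²⁺/Pb) > E°(In³⁺/In), Pb²⁺/Pb serves as the cathode.
The standard potential is −0.13 − (−0.34) = +0.21 V and the balanced reaction transfers n = 6 electrons.
Balancing gives 3 Pb²⁺(aq) + 2 In(s) → 3 Pb(s) + 2 In³⁺(aq); hence Q = [In³⁺(aq)]^2 / [Pb²⁺(aq)]^3 = 4.41×10^6 (log Q = 6.644).
Applying E = E° − (RT ln10/nF)·log Q gives +0.21 − (0.0591/6)(6.644) = +0.145 V.

+0.145 V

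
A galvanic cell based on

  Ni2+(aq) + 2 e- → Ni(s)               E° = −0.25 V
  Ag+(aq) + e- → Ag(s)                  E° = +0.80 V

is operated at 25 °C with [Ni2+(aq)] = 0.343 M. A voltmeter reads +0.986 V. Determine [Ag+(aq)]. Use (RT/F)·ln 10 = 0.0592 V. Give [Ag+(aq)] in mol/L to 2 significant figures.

With Ag⁺/Ag at the cathode and Ni²⁺/Ni at the anode, E°cell = +0.80 − (−0.25) = +1.05 V (n = 2).
Rearranging E = E° − (0.0592/n)·log Q gives log Q = 2(+1.05 − (+0.986))/0.0592 = 2.162.
For 2 Ag+(aq) + Ni(s) → 2 Ag(s) + Ni2+(aq), the reaction quotient is Q = [Ni2+(aq)] / [Ag+(aq)]^2.
Solving for the unknown gives log [Ag+(aq)] = −1.313, so [Ag+(aq)] ≈ 0.049 M.

0.049 M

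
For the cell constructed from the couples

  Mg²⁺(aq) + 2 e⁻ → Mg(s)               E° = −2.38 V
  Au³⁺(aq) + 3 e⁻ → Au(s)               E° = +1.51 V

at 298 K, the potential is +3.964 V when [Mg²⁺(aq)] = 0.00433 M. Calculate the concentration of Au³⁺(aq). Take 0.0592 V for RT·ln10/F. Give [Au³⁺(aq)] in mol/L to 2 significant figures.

1.6 M

With Au³⁺/Au at the cathode and Mg²⁺/Mg at the anode, E°cell = +1.51 − (−2.38) = +3.89 V (n = 6).
Rearranging E = E° − (0.0592/n)·log Q gives log Q = 6(+3.89 − (+3.964))/0.0592 = −7.500.
Balancing electrons gives 2 Au³⁺(aq) + 3 Mg(s) → 2 Au(s) + 3 Mg²⁺(aq); thus Q = [Mg²⁺(aq)]^3 / [Au³⁺(aq)]^2.
Solving for the unknown gives log [Au³⁺(aq)] = 0.205, so [Au³⁺(aq)] ≈ 1.6 M.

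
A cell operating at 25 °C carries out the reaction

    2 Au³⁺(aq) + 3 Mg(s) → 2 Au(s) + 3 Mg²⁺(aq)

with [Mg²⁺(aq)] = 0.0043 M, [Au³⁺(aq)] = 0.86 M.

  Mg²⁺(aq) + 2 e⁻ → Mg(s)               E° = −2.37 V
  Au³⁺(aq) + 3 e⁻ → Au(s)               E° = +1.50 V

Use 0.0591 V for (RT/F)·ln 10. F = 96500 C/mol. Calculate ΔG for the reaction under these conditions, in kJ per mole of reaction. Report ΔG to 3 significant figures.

−2280 kJ/mol

With Au³⁺/Au reduced at the cathode, E°cell = +1.50 − (−2.37) = +3.87 V and n = 6.
Here Q = [Mg²⁺(aq)]^3 / [Au³⁺(aq)]^2 = 1.08×10^−7 (log Q = −6.969), giving E = +3.87 − (0.0591/6)·(−6.969) = +3.9386 V.
Finally ΔG = −nFE = −(6)(96500 C/mol)(+3.9386 V) = −2280 kJ/mol.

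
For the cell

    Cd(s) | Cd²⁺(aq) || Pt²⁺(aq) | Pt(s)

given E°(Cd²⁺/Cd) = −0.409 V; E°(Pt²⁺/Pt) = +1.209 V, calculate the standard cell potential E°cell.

By convention the left-hand electrode in cell notation is the anode (oxidation) and the right-hand electrode is the cathode (reduction).
E°cell = E°(right) − E°(left) = +1.209 − (−0.409) = +1.618 V.

+1.618 V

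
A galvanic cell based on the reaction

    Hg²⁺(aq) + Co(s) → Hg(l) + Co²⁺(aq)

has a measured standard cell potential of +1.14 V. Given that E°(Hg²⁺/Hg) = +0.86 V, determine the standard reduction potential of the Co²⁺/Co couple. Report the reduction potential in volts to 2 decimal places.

In the reaction as written the Hg²⁺/Hg couple is reduced (cathode) and Co²⁺/Co is oxidized (anode), so E°cell = E°(Hg²⁺/Hg) − E°(Co²⁺/Co).
E°(Co²⁺/Co) = E°(cathode) − E°cell = +0.86 − (+1.14) = −0.28 V.

−0.28 V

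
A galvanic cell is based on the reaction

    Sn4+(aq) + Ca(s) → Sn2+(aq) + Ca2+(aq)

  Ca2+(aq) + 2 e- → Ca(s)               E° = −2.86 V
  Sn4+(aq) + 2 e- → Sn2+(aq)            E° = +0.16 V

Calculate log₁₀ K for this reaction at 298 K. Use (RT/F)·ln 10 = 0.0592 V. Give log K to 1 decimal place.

The Sn⁴⁺/Sn²⁺ couple is reduced (cathode); E°cell = +0.16 − (−2.86) = +3.02 V with n = 2.
At equilibrium E = 0, so log K = nE°cell / 0.0592 = (2)(+3.02) / 0.0592 = 102.0.

log K = 102.0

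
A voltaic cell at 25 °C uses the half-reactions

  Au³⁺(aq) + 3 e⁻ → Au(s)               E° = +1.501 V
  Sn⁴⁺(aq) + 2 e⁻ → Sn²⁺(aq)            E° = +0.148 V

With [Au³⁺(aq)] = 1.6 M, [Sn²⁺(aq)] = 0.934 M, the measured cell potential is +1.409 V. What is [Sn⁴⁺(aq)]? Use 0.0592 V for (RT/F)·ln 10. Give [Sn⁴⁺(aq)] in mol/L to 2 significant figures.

Au³⁺/Au is the cathode (higher E°); E°cell = +1.501 − (+0.148) = +1.353 V with n = 6.
Rearranging E = E° − (0.0592/n)·log Q gives log Q = 6(+1.353 − (+1.409))/0.0592 = −5.676.
For 2 Au³⁺(aq) + 3 Sn²⁺(aq) → 2 Au(s) + 3 Sn⁴⁺(aq), the reaction quotient is Q = [Sn⁴⁺(aq)]^3 / ([Au³⁺(aq)]^2·[Sn²⁺(aq)]^3).
Isolating [Sn⁴⁺(aq)] in Q = 10^{−5.676} yields log [Sn⁴⁺(aq)] = −1.786, i.e. 0.016 M.

0.016 M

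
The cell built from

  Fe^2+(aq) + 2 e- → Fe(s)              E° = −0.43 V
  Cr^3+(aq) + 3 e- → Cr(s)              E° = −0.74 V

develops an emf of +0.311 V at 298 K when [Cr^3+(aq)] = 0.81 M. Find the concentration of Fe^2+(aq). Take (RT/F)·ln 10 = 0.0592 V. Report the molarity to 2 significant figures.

The Fe²⁺/Fe couple has the larger reduction potential, so it is the cathode: E°cell = −0.43 − (−0.74) = +0.31 V and n = 6.
Rearranging E = E° − (0.0592/n)·log Q gives log Q = 6(+0.31 − (+0.311))/0.0592 = −0.101.
For 3 Fe^2+(aq) + 2 Cr(s) → 3 Fe(s) + 2 Cr^3+(aq), the reaction quotient is Q = [Cr^3+(aq)]^2 / [Fe^2+(aq)]^3.
Substituting the known concentrations and solving, log [Fe^2+(aq)] = −0.027 and [Fe^2+(aq)] = 0.94 M.

0.94 M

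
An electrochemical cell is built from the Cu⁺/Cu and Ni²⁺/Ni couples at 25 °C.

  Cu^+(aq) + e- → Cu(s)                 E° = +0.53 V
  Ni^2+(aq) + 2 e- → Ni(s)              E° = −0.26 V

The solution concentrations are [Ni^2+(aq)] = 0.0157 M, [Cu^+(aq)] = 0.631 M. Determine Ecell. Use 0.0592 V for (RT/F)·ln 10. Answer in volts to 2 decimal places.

The Cu⁺/Cu couple has the more positive E°, so it is the cathode; Ni²⁺/Ni is the anode.
E°cell = +0.53 − (−0.26) = +0.79 V, with n = 2 electrons transferred.
For the overall reaction 2 Cu^+(aq) + Ni(s) → 2 Cu(s) + Ni^2+(aq), Q = [Ni^2+(aq)] / [Cu^+(aq)]^2 = 0.0394, giving log Q = −1.404.
By the Nernst equation, E = +0.79 − (0.0592/2)·(−1.404) = +0.83 V.

+0.83 V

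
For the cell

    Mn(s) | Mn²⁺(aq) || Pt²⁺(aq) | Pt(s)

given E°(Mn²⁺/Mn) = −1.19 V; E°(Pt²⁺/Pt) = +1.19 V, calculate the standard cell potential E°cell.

By convention the left-hand electrode in cell notation is the anode (oxidation) and the right-hand electrode is the cathode (reduction).
E°cell = E°(right) − E°(left) = +1.19 − (−1.19) = +2.38 V.

+2.38 V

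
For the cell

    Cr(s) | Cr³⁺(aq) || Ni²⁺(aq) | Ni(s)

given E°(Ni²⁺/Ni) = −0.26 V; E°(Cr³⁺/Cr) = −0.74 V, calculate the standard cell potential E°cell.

+0.48 V

By convention the left-hand electrode in cell notation is the anode (oxidation) and the right-hand electrode is the cathode (reduction).
E°cell = E°(right) − E°(left) = −0.26 − (−0.74) = +0.48 V.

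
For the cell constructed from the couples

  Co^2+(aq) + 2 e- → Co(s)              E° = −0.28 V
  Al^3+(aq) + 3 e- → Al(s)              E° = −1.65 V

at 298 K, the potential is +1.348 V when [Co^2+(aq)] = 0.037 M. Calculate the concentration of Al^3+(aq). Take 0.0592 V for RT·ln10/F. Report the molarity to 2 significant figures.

With Co²⁺/Co at the cathode and Al³⁺/Al at the anode, E°cell = −0.28 − (−1.65) = +1.37 V (n = 6).
From the Nernst equation, log Q = n(E° − E)/0.0592 = 6·(+1.37 − (+1.348))/0.0592 = 2.230.
The balanced reaction is 3 Co^2+(aq) + 2 Al(s) → 3 Co(s) + 2 Al^3+(aq), so Q = [Al^3+(aq)]^2 / [Co^2+(aq)]^3.
Isolating [Al^3+(aq)] in Q = 10^{2.230} yields log [Al^3+(aq)] = −1.033, i.e. 0.093 M.

0.093 M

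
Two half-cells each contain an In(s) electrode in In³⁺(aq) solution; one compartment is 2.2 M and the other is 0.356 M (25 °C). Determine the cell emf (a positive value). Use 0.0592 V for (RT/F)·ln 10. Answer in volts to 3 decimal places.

0.016 V

For a concentration cell E°cell = 0, since both electrodes use the same couple.
The compartment with the higher In³⁺(aq) concentration (2.2 M) acts as the cathode; ions are reduced there and produced at the dilute (0.356 M) anode.
With n = 3, Ecell = −(0.0592/3)·log([dilute]/[conc]) = −(0.0592/3)·log(0.356/2.2) = +0.016 V.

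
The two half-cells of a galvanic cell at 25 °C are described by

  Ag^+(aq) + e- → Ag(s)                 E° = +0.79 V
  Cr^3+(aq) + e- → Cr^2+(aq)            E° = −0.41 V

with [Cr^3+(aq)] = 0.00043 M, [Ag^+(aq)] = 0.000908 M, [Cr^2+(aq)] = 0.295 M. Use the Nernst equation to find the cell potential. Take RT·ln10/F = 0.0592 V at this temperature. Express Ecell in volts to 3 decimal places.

+1.188 V

Since E°(Ag⁺/Ag) > E°(Cr³⁺/Cr²⁺), Ag⁺/Ag serves as the cathode.
The standard potential is +0.79 − (−0.41) = +1.20 V and the balanced reaction transfers n = 1 electron.
The balanced reaction is Ag^+(aq) + Cr^2+(aq) → Ag(s) + Cr^3+(aq), so Q = [Cr^3+(aq)] / ([Ag^+(aq)]·[Cr^2+(aq)]) = 1.61 and log Q = 0.206.
Applying E = E° − (RT ln10/nF)·log Q gives +1.20 − (0.0592/1)(0.206) = +1.188 V.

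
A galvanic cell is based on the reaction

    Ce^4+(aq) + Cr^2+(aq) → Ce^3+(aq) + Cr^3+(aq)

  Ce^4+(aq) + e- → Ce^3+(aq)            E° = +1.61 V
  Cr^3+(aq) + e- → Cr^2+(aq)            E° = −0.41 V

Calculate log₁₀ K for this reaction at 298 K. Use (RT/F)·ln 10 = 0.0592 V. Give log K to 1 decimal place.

The Ce⁴⁺/Ce³⁺ couple is reduced (cathode); E°cell = +1.61 − (−0.41) = +2.02 V with n = 1.
At equilibrium E = 0, so log K = nE°cell / 0.0592 = (1)(+2.02) / 0.0592 = 34.1.

log K = 34.1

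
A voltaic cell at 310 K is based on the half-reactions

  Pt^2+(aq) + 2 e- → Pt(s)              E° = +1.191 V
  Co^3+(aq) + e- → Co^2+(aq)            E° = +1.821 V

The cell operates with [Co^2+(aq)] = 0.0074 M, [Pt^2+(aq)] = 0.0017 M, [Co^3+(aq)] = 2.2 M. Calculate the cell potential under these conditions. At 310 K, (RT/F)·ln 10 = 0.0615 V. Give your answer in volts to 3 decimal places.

+0.867 V

Since E°(Co³⁺/Co²⁺) > E°(Pt²⁺/Pt), Co³⁺/Co²⁺ serves as the cathode.
E°cell = E°cat − E°an = +1.821 − (+1.191) = +0.630 V; n = 2.
Balancing gives 2 Co^3+(aq) + Pt(s) → 2 Co^2+(aq) + Pt^2+(aq); hence Q = ([Co^2+(aq)]^2·[Pt^2+(aq)]) / [Co^3+(aq)]^2 = 1.92×10^−8 (log Q = −7.716).
E = E° − (0.0615/n)·log Q = +0.630 − (0.0615/2)(−7.716) = +0.867 V.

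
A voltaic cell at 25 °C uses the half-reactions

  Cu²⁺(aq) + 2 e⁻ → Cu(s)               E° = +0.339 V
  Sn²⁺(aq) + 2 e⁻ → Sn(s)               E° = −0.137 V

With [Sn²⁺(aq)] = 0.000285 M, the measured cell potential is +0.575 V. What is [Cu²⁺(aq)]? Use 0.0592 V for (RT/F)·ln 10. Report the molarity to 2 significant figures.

Cu²⁺/Cu is the cathode (higher E°); E°cell = +0.339 − (−0.137) = +0.476 V with n = 2.
Rearranging E = E° − (0.0592/n)·log Q gives log Q = 2(+0.476 − (+0.575))/0.0592 = −3.345.
The balanced reaction is Cu²⁺(aq) + Sn(s) → Cu(s) + Sn²⁺(aq), so Q = [Sn²⁺(aq)] / [Cu²⁺(aq)].
Isolating [Cu²⁺(aq)] in Q = 10^{−3.345} yields log [Cu²⁺(aq)] = −0.200, i.e. 0.63 M.

0.63 M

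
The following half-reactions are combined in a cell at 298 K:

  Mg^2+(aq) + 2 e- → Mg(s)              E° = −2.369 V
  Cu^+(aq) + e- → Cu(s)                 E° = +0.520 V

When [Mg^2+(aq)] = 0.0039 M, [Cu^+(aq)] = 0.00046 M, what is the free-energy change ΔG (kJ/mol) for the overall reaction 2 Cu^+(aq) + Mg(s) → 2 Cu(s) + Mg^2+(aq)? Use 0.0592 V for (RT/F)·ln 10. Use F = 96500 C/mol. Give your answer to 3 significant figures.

E°cell = +0.520 − (−2.369) = +2.889 V; the balanced reaction transfers n = 2 electrons.
Q = [Mg^2+(aq)] / [Cu^+(aq)]^2 = 1.84×10^4, so log Q = 4.266 and E = +2.889 − (0.0592/2)(4.266) = +2.7627 V.
ΔG = −nFE = −(2)(96500)(+2.7627) J/mol = −533 kJ/mol.

−533 kJ/mol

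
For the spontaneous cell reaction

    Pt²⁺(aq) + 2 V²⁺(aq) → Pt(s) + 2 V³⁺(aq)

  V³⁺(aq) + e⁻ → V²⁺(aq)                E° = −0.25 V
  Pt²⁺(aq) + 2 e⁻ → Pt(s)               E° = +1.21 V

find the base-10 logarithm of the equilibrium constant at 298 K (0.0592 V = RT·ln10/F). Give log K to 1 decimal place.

The Pt²⁺/Pt couple is reduced (cathode); E°cell = +1.21 − (−0.25) = +1.46 V with n = 2.
At equilibrium E = 0, so log K = nE°cell / 0.0592 = (2)(+1.46) / 0.0592 = 49.3.

log K = 49.3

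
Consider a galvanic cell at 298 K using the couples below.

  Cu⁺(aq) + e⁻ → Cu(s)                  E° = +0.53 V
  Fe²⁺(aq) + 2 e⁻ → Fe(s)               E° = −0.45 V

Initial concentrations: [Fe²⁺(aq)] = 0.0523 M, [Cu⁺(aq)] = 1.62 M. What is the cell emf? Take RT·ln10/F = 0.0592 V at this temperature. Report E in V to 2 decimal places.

Since E°(Cu⁺/Cu) > E°(Fe²⁺/Fe), Cu⁺/Cu serves as the cathode.
The standard potential is +0.53 − (−0.45) = +0.98 V and the balanced reaction transfers n = 2 electrons.
Balancing gives 2 Cu⁺(aq) + Fe(s) → 2 Cu(s) + Fe²⁺(aq); hence Q = [Fe²⁺(aq)] / [Cu⁺(aq)]^2 = 0.0199 (log Q = −1.701).
By the Nernst equation, E = +0.98 − (0.0592/2)·(−1.701) = +1.03 V.

+1.03 V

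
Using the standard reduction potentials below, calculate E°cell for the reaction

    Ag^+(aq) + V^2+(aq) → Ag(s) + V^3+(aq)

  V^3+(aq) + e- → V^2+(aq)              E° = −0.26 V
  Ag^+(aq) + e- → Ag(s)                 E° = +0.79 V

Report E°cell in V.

In the reaction as written, Ag^+(aq) is reduced (cathode) and V^3+(aq) is produced by oxidation at the anode.
E°cell = E°(cathode) − E°(anode) = +0.79 − (−0.26) = +1.05 V.
The positive value indicates the reaction is spontaneous as written.

+1.05 V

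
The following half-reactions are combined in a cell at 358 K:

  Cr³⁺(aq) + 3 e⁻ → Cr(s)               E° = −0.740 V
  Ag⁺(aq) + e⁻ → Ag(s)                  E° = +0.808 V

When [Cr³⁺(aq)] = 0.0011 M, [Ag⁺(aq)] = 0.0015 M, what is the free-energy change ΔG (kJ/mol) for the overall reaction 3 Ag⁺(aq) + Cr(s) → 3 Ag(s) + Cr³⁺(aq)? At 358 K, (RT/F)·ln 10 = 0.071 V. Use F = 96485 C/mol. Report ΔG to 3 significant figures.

−410 kJ/mol

With Ag⁺/Ag reduced at the cathode, E°cell = +0.808 − (−0.740) = +1.548 V and n = 3.
Q = [Cr³⁺(aq)] / [Ag⁺(aq)]^3 = 3.26×10^5, so log Q = 5.513 and E = +1.548 − (0.071/3)(5.513) = +1.4175 V.
ΔG = −nFE = −(3)(96485)(+1.4175) J/mol = −410 kJ/mol.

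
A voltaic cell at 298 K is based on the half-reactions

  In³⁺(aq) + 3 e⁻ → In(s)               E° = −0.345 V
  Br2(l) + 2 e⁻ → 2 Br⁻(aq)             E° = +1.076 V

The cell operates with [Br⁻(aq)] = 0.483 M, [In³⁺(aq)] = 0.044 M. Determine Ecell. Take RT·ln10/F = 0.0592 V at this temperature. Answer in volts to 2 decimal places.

+1.47 V

Br₂/Br⁻ is reduced (cathode, E° = +1.076 V) and In³⁺/In is oxidized (anode).
The standard potential is +1.076 − (−0.345) = +1.421 V and the balanced reaction transfers n = 6 electrons.
Balancing gives 3 Br2(l) + 2 In(s) → 6 Br⁻(aq) + 2 In³⁺(aq); hence Q = [Br⁻(aq)]^6·[In³⁺(aq)]^2 = 2.46×10^−5 (log Q = −4.609).
E = E° − (0.0592/n)·log Q = +1.421 − (0.0592/6)(−4.609) = +1.47 V.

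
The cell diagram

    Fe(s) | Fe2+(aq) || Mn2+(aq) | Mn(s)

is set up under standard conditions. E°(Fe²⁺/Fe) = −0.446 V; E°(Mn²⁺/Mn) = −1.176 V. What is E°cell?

−0.730 V

By convention the left-hand electrode in cell notation is the anode (oxidation) and the right-hand electrode is the cathode (reduction).
E°cell = E°(right) − E°(left) = −1.176 − (−0.446) = −0.730 V.
The negative sign shows that, as written, the cell would require an external voltage to drive the reaction.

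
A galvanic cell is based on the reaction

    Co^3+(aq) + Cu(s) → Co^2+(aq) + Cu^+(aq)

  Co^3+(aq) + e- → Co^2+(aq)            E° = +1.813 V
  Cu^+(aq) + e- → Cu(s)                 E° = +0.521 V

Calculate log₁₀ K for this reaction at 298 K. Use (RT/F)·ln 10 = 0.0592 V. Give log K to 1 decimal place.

log K = 21.8

The Co³⁺/Co²⁺ couple is reduced (cathode); E°cell = +1.813 − (+0.521) = +1.292 V with n = 1.
At equilibrium E = 0, so log K = nE°cell / 0.0592 = (1)(+1.292) / 0.0592 = 21.8.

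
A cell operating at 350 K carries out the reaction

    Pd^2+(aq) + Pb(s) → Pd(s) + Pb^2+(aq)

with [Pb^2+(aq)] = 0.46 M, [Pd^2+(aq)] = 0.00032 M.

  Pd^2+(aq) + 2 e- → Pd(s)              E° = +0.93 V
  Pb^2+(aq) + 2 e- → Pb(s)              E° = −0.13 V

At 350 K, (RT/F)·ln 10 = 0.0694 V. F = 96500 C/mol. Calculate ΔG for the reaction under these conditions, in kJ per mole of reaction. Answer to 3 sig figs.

The standard cell potential is +0.93 − (−0.13) = +1.06 V, with n = 2 electrons in the balanced equation.
Here Q = [Pb^2+(aq)] / [Pd^2+(aq)] = 1.44×10^3 (log Q = 3.158), giving E = +1.06 − (0.0694/2)·(3.158) = +0.9504 V.
ΔG = −nFE = −(2)(96500)(+0.9504) J/mol = −183 kJ/mol.

−183 kJ/mol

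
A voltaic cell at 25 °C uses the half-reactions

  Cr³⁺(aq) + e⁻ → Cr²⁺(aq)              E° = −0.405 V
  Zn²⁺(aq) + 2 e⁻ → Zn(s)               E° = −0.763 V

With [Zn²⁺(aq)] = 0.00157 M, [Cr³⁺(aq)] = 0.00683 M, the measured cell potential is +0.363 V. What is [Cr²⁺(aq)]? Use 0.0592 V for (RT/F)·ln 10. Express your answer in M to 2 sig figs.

0.14 M

Cr³⁺/Cr²⁺ is the cathode (higher E°); E°cell = −0.405 − (−0.763) = +0.358 V with n = 2.
Since E = E° − (0.0592/n)·log Q, log Q = n(E° − E)/0.0592 = −0.169.
For 2 Cr³⁺(aq) + Zn(s) → 2 Cr²⁺(aq) + Zn²⁺(aq), the reaction quotient is Q = ([Cr²⁺(aq)]^2·[Zn²⁺(aq)]) / [Cr³⁺(aq)]^2.
Substituting the known concentrations and solving, log [Cr²⁺(aq)] = −0.848 and [Cr²⁺(aq)] = 0.14 M.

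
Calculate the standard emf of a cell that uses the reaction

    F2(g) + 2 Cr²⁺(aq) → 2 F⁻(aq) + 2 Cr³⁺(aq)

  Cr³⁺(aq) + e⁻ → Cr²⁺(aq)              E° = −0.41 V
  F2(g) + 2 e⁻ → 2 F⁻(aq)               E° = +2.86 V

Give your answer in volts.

F2(g) gains electrons, so the F₂/F⁻ couple is the cathode; the Cr³⁺/Cr²⁺ couple is the anode.
E°cell = E°(cathode) − E°(anode) = +2.86 − (−0.41) = +3.27 V.

+3.27 V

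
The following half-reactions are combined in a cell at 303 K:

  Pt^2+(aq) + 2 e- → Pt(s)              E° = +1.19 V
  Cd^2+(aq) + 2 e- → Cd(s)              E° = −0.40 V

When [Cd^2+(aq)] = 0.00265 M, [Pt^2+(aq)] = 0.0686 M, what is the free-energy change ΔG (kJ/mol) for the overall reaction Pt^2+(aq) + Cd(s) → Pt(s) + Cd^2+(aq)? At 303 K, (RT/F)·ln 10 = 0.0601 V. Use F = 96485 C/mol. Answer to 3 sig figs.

E°cell = +1.19 − (−0.40) = +1.59 V; the balanced reaction transfers n = 2 electrons.
Here Q = [Cd^2+(aq)] / [Pt^2+(aq)] = 0.0386 (log Q = −1.413), giving E = +1.59 − (0.0601/2)·(−1.413) = +1.6325 V.
ΔG = −nFE = −(2)(96485)(+1.6325) J/mol = −315 kJ/mol.

−315 kJ/mol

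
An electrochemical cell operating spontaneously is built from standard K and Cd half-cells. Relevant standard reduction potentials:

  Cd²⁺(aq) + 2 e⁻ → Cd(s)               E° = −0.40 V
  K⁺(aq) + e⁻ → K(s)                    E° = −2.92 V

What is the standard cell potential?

+2.52 V

Of the two couples in this cell, the one with the more positive reduction potential is reduced at the cathode: here that is Cd²⁺/Cd (−0.40 V); K⁺/K (−2.92 V) is the anode.
E°cell = E°(cathode) − E°(anode) = −0.40 − (−2.92) = +2.52 V.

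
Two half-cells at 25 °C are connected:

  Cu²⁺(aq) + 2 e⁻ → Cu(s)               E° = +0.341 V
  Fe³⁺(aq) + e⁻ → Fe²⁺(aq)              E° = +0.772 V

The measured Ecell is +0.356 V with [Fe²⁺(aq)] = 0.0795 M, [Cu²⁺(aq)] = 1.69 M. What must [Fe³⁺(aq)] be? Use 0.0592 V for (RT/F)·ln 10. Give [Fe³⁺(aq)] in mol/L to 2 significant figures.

The Fe³⁺/Fe²⁺ couple has the larger reduction potential, so it is the cathode: E°cell = +0.772 − (+0.341) = +0.431 V and n = 2.
From the Nernst equation, log Q = n(E° − E)/0.0592 = 2·(+0.431 − (+0.356))/0.0592 = 2.534.
For 2 Fe³⁺(aq) + Cu(s) → 2 Fe²⁺(aq) + Cu²⁺(aq), the reaction quotient is Q = ([Fe²⁺(aq)]^2·[Cu²⁺(aq)]) / [Fe³⁺(aq)]^2.
Solving for the unknown gives log [Fe³⁺(aq)] = −2.253, so [Fe³⁺(aq)] ≈ 0.0056 M.

0.0056 M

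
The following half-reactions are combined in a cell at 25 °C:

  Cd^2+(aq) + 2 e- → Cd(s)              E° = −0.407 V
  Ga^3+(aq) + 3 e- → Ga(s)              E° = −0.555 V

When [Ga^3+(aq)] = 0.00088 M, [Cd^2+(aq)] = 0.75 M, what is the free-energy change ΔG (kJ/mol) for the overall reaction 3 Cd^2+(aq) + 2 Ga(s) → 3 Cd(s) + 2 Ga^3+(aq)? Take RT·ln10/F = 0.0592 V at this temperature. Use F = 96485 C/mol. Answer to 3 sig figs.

−118 kJ/mol

E°cell = −0.407 − (−0.555) = +0.148 V; the balanced reaction transfers n = 6 electrons.
The reaction quotient is [Ga^3+(aq)]^2 / [Cd^2+(aq)]^3 = 1.84×10^−6; by Nernst, E = +0.148 − (0.0592/6)(−5.736) = +0.2046 V.
Then ΔG = −nFE = −6 × 96485 × +0.2046 J/mol = −118 kJ/mol.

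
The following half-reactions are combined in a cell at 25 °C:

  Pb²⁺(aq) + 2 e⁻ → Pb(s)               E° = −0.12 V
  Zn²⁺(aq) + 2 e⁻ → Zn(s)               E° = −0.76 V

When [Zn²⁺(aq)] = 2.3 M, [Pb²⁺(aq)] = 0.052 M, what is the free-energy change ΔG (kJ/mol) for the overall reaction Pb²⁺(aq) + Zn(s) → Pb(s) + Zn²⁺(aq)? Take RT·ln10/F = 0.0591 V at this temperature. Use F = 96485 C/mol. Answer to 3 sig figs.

The standard cell potential is −0.12 − (−0.76) = +0.64 V, with n = 2 electrons in the balanced equation.
Q = [Zn²⁺(aq)] / [Pb²⁺(aq)] = 44.2, so log Q = 1.646 and E = +0.64 − (0.0591/2)(1.646) = +0.5914 V.
Then ΔG = −nFE = −2 × 96485 × +0.5914 J/mol = −114 kJ/mol.

−114 kJ/mol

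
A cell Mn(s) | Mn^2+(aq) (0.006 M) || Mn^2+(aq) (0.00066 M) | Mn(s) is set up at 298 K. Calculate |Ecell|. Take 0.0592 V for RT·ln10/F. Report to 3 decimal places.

For a concentration cell E°cell = 0, since both electrodes use the same couple.
The compartment with the higher Mn^2+(aq) concentration (0.006 M) acts as the cathode; ions are reduced there and produced at the dilute (0.00066 M) anode.
With n = 2, Ecell = −(0.0592/2)·log([dilute]/[conc]) = −(0.0592/2)·log(0.00066/0.006) = +0.028 V.

0.028 V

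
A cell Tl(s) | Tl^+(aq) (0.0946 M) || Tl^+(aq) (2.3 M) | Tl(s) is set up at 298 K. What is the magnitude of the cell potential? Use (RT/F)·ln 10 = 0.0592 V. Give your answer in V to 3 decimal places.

0.082 V

For a concentration cell E°cell = 0, since both electrodes use the same couple.
The compartment with the higher Tl^+(aq) concentration (2.3 M) acts as the cathode; ions are reduced there and produced at the dilute (0.0946 M) anode.
With n = 1, Ecell = −(0.0592/1)·log([dilute]/[conc]) = −(0.0592/1)·log(0.0946/2.3) = +0.082 V.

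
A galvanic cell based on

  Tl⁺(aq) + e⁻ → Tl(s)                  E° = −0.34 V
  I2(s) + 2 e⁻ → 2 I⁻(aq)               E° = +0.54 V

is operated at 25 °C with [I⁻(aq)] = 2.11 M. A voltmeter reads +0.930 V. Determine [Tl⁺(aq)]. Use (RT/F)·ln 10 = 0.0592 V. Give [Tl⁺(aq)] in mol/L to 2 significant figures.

I₂/I⁻ is the cathode (higher E°); E°cell = +0.54 − (−0.34) = +0.88 V with n = 2.
Rearranging E = E° − (0.0592/n)·log Q gives log Q = 2(+0.88 − (+0.930))/0.0592 = −1.689.
For I2(s) + 2 Tl(s) → 2 I⁻(aq) + 2 Tl⁺(aq), the reaction quotient is Q = [I⁻(aq)]^2·[Tl⁺(aq)]^2.
Solving for the unknown gives log [Tl⁺(aq)] = −1.169, so [Tl⁺(aq)] ≈ 0.068 M.

0.068 M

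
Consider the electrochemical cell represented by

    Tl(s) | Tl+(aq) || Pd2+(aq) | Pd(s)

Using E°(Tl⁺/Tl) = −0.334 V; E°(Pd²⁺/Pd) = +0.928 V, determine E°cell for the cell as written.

By convention the left-hand electrode in cell notation is the anode (oxidation) and the right-hand electrode is the cathode (reduction).
E°cell = E°(right) − E°(left) = +0.928 − (−0.334) = +1.262 V.

+1.262 V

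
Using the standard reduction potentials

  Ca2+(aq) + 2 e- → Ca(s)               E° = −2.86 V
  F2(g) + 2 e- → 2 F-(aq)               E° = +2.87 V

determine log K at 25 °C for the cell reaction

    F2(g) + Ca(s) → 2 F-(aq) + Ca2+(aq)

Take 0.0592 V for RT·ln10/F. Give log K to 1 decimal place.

The F₂/F⁻ couple is reduced (cathode); E°cell = +2.87 − (−2.86) = +5.73 V with n = 2.
At equilibrium E = 0, so log K = nE°cell / 0.0592 = (2)(+5.73) / 0.0592 = 193.6.

log K = 193.6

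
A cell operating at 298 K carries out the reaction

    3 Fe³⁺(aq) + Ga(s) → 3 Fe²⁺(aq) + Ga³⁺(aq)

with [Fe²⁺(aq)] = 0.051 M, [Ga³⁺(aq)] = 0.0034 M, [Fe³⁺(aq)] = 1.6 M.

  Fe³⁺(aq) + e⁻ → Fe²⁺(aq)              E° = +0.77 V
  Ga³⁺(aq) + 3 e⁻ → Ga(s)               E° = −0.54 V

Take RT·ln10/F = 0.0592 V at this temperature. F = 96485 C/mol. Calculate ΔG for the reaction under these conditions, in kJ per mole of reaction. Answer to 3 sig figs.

−419 kJ/mol

With Fe³⁺/Fe²⁺ reduced at the cathode, E°cell = +0.77 − (−0.54) = +1.31 V and n = 3.
Here Q = ([Fe²⁺(aq)]^3·[Ga³⁺(aq)]) / [Fe³⁺(aq)]^3 = 1.1×10^−7 (log Q = −6.958), giving E = +1.31 − (0.0592/3)·(−6.958) = +1.4473 V.
Finally ΔG = −nFE = −(3)(96485 C/mol)(+1.4473 V) = −419 kJ/mol.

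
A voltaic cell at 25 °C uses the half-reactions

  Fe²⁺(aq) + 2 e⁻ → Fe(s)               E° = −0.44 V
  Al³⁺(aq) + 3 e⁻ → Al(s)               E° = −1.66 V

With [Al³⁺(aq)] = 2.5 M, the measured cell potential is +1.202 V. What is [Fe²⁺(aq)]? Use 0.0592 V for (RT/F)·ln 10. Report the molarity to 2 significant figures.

Fe²⁺/Fe is the cathode (higher E°); E°cell = −0.44 − (−1.66) = +1.22 V with n = 6.
From the Nernst equation, log Q = n(E° − E)/0.0592 = 6·(+1.22 − (+1.202))/0.0592 = 1.824.
For 3 Fe²⁺(aq) + 2 Al(s) → 3 Fe(s) + 2 Al³⁺(aq), the reaction quotient is Q = [Al³⁺(aq)]^2 / [Fe²⁺(aq)]^3.
Isolating [Fe²⁺(aq)] in Q = 10^{1.824} yields log [Fe²⁺(aq)] = −0.343, i.e. 0.45 M.

0.45 M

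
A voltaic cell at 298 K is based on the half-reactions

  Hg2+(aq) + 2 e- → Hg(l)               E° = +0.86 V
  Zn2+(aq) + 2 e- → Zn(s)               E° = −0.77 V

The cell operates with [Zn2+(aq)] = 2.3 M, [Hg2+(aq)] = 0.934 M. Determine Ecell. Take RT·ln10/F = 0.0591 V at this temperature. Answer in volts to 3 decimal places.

+1.618 V

Hg²⁺/Hg is reduced (cathode, E° = +0.86 V) and Zn²⁺/Zn is oxidized (anode).
The standard potential is +0.86 − (−0.77) = +1.63 V and the balanced reaction transfers n = 2 electrons.
The balanced reaction is Hg2+(aq) + Zn(s) → Hg(l) + Zn2+(aq), so Q = [Zn2+(aq)] / [Hg2+(aq)] = 2.46 and log Q = 0.391.
By the Nernst equation, E = +1.63 − (0.0591/2)·(0.391) = +1.618 V.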